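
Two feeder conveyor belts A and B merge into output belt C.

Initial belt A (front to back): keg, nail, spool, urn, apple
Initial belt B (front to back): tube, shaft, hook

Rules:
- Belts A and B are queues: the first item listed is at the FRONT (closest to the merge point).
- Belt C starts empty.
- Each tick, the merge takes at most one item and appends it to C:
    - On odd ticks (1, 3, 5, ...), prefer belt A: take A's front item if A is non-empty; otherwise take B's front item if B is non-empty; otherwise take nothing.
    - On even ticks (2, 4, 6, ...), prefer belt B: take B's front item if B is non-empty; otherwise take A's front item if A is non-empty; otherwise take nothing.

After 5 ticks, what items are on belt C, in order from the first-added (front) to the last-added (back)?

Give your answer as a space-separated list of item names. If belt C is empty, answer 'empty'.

Answer: keg tube nail shaft spool

Derivation:
Tick 1: prefer A, take keg from A; A=[nail,spool,urn,apple] B=[tube,shaft,hook] C=[keg]
Tick 2: prefer B, take tube from B; A=[nail,spool,urn,apple] B=[shaft,hook] C=[keg,tube]
Tick 3: prefer A, take nail from A; A=[spool,urn,apple] B=[shaft,hook] C=[keg,tube,nail]
Tick 4: prefer B, take shaft from B; A=[spool,urn,apple] B=[hook] C=[keg,tube,nail,shaft]
Tick 5: prefer A, take spool from A; A=[urn,apple] B=[hook] C=[keg,tube,nail,shaft,spool]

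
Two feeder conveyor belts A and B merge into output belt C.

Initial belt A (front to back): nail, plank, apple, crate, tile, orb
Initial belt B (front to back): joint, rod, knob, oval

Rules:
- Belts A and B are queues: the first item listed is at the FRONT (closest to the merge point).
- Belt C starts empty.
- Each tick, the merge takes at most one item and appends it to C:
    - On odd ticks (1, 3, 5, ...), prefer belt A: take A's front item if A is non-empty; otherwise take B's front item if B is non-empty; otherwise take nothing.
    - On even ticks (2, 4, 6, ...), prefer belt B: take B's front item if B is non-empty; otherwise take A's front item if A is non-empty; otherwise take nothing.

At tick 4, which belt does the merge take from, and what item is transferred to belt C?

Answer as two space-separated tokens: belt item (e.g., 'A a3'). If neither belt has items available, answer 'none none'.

Tick 1: prefer A, take nail from A; A=[plank,apple,crate,tile,orb] B=[joint,rod,knob,oval] C=[nail]
Tick 2: prefer B, take joint from B; A=[plank,apple,crate,tile,orb] B=[rod,knob,oval] C=[nail,joint]
Tick 3: prefer A, take plank from A; A=[apple,crate,tile,orb] B=[rod,knob,oval] C=[nail,joint,plank]
Tick 4: prefer B, take rod from B; A=[apple,crate,tile,orb] B=[knob,oval] C=[nail,joint,plank,rod]

Answer: B rod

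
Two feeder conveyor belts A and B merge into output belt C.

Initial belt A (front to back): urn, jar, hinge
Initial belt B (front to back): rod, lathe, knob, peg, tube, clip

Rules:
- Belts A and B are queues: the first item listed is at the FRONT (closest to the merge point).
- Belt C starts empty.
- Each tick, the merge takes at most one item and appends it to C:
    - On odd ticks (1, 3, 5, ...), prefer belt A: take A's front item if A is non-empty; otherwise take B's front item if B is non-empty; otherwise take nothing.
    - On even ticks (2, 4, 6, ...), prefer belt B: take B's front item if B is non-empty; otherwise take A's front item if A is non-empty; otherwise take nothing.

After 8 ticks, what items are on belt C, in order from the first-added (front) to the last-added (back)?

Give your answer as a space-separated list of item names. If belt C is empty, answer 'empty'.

Answer: urn rod jar lathe hinge knob peg tube

Derivation:
Tick 1: prefer A, take urn from A; A=[jar,hinge] B=[rod,lathe,knob,peg,tube,clip] C=[urn]
Tick 2: prefer B, take rod from B; A=[jar,hinge] B=[lathe,knob,peg,tube,clip] C=[urn,rod]
Tick 3: prefer A, take jar from A; A=[hinge] B=[lathe,knob,peg,tube,clip] C=[urn,rod,jar]
Tick 4: prefer B, take lathe from B; A=[hinge] B=[knob,peg,tube,clip] C=[urn,rod,jar,lathe]
Tick 5: prefer A, take hinge from A; A=[-] B=[knob,peg,tube,clip] C=[urn,rod,jar,lathe,hinge]
Tick 6: prefer B, take knob from B; A=[-] B=[peg,tube,clip] C=[urn,rod,jar,lathe,hinge,knob]
Tick 7: prefer A, take peg from B; A=[-] B=[tube,clip] C=[urn,rod,jar,lathe,hinge,knob,peg]
Tick 8: prefer B, take tube from B; A=[-] B=[clip] C=[urn,rod,jar,lathe,hinge,knob,peg,tube]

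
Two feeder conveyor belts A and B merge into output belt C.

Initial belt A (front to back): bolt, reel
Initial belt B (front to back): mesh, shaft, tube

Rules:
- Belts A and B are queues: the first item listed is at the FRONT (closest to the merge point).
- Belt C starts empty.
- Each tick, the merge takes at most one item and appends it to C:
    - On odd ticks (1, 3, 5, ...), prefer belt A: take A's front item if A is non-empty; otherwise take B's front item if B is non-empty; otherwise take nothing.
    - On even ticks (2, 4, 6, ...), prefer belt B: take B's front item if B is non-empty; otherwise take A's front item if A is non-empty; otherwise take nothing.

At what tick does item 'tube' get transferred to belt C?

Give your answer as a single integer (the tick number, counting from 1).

Answer: 5

Derivation:
Tick 1: prefer A, take bolt from A; A=[reel] B=[mesh,shaft,tube] C=[bolt]
Tick 2: prefer B, take mesh from B; A=[reel] B=[shaft,tube] C=[bolt,mesh]
Tick 3: prefer A, take reel from A; A=[-] B=[shaft,tube] C=[bolt,mesh,reel]
Tick 4: prefer B, take shaft from B; A=[-] B=[tube] C=[bolt,mesh,reel,shaft]
Tick 5: prefer A, take tube from B; A=[-] B=[-] C=[bolt,mesh,reel,shaft,tube]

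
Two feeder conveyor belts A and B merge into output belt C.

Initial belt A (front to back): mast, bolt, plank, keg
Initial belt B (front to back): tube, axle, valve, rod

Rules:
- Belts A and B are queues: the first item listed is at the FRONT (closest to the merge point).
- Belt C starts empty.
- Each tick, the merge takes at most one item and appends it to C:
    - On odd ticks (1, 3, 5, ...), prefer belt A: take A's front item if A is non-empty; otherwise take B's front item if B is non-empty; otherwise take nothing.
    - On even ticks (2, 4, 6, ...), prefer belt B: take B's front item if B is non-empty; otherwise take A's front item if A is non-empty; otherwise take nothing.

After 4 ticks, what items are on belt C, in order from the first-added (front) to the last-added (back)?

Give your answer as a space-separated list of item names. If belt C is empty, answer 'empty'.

Answer: mast tube bolt axle

Derivation:
Tick 1: prefer A, take mast from A; A=[bolt,plank,keg] B=[tube,axle,valve,rod] C=[mast]
Tick 2: prefer B, take tube from B; A=[bolt,plank,keg] B=[axle,valve,rod] C=[mast,tube]
Tick 3: prefer A, take bolt from A; A=[plank,keg] B=[axle,valve,rod] C=[mast,tube,bolt]
Tick 4: prefer B, take axle from B; A=[plank,keg] B=[valve,rod] C=[mast,tube,bolt,axle]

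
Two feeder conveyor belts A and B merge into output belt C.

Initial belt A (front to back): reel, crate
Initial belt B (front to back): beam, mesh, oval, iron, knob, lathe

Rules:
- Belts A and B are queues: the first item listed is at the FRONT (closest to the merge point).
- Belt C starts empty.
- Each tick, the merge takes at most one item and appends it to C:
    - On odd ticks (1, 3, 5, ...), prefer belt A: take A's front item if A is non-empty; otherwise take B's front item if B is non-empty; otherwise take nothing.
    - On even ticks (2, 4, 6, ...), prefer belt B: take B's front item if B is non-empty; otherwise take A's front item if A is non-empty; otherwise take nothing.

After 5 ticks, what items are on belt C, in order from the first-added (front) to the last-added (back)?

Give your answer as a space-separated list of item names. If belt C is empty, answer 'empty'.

Answer: reel beam crate mesh oval

Derivation:
Tick 1: prefer A, take reel from A; A=[crate] B=[beam,mesh,oval,iron,knob,lathe] C=[reel]
Tick 2: prefer B, take beam from B; A=[crate] B=[mesh,oval,iron,knob,lathe] C=[reel,beam]
Tick 3: prefer A, take crate from A; A=[-] B=[mesh,oval,iron,knob,lathe] C=[reel,beam,crate]
Tick 4: prefer B, take mesh from B; A=[-] B=[oval,iron,knob,lathe] C=[reel,beam,crate,mesh]
Tick 5: prefer A, take oval from B; A=[-] B=[iron,knob,lathe] C=[reel,beam,crate,mesh,oval]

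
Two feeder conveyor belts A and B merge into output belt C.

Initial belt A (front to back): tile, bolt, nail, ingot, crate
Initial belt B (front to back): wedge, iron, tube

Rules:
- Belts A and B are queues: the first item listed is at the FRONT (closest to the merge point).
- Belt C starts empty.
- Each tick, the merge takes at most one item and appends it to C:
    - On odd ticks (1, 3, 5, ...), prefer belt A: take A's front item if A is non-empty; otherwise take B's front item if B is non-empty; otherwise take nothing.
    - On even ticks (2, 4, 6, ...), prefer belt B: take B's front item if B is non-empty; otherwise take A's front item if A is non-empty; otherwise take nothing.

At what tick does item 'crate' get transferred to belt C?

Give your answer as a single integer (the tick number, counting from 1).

Answer: 8

Derivation:
Tick 1: prefer A, take tile from A; A=[bolt,nail,ingot,crate] B=[wedge,iron,tube] C=[tile]
Tick 2: prefer B, take wedge from B; A=[bolt,nail,ingot,crate] B=[iron,tube] C=[tile,wedge]
Tick 3: prefer A, take bolt from A; A=[nail,ingot,crate] B=[iron,tube] C=[tile,wedge,bolt]
Tick 4: prefer B, take iron from B; A=[nail,ingot,crate] B=[tube] C=[tile,wedge,bolt,iron]
Tick 5: prefer A, take nail from A; A=[ingot,crate] B=[tube] C=[tile,wedge,bolt,iron,nail]
Tick 6: prefer B, take tube from B; A=[ingot,crate] B=[-] C=[tile,wedge,bolt,iron,nail,tube]
Tick 7: prefer A, take ingot from A; A=[crate] B=[-] C=[tile,wedge,bolt,iron,nail,tube,ingot]
Tick 8: prefer B, take crate from A; A=[-] B=[-] C=[tile,wedge,bolt,iron,nail,tube,ingot,crate]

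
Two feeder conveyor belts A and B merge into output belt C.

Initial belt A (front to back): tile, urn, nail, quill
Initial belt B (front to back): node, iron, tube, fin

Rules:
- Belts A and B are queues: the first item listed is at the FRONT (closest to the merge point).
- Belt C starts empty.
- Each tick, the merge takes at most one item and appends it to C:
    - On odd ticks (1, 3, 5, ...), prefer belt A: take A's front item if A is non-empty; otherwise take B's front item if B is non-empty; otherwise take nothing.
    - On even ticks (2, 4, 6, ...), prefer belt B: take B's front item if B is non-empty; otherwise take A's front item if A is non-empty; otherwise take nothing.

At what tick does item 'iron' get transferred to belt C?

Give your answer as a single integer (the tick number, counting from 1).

Answer: 4

Derivation:
Tick 1: prefer A, take tile from A; A=[urn,nail,quill] B=[node,iron,tube,fin] C=[tile]
Tick 2: prefer B, take node from B; A=[urn,nail,quill] B=[iron,tube,fin] C=[tile,node]
Tick 3: prefer A, take urn from A; A=[nail,quill] B=[iron,tube,fin] C=[tile,node,urn]
Tick 4: prefer B, take iron from B; A=[nail,quill] B=[tube,fin] C=[tile,node,urn,iron]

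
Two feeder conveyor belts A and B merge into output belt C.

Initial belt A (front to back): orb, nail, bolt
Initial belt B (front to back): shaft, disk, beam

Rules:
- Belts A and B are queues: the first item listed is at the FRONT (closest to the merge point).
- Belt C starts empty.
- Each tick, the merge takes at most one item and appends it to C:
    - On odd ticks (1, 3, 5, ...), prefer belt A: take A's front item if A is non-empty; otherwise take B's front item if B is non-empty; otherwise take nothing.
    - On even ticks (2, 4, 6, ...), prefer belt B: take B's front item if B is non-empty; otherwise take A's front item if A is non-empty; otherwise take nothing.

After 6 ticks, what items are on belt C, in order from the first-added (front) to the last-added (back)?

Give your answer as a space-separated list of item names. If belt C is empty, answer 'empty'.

Tick 1: prefer A, take orb from A; A=[nail,bolt] B=[shaft,disk,beam] C=[orb]
Tick 2: prefer B, take shaft from B; A=[nail,bolt] B=[disk,beam] C=[orb,shaft]
Tick 3: prefer A, take nail from A; A=[bolt] B=[disk,beam] C=[orb,shaft,nail]
Tick 4: prefer B, take disk from B; A=[bolt] B=[beam] C=[orb,shaft,nail,disk]
Tick 5: prefer A, take bolt from A; A=[-] B=[beam] C=[orb,shaft,nail,disk,bolt]
Tick 6: prefer B, take beam from B; A=[-] B=[-] C=[orb,shaft,nail,disk,bolt,beam]

Answer: orb shaft nail disk bolt beam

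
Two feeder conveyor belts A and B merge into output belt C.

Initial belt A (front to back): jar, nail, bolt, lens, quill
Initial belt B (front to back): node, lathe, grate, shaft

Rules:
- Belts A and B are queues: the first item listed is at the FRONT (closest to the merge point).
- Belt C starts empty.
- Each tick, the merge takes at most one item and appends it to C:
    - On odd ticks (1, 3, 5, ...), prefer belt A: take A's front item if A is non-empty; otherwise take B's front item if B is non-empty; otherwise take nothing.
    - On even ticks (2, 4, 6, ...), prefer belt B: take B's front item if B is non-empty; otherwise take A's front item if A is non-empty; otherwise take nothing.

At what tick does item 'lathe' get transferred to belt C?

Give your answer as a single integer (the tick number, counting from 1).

Answer: 4

Derivation:
Tick 1: prefer A, take jar from A; A=[nail,bolt,lens,quill] B=[node,lathe,grate,shaft] C=[jar]
Tick 2: prefer B, take node from B; A=[nail,bolt,lens,quill] B=[lathe,grate,shaft] C=[jar,node]
Tick 3: prefer A, take nail from A; A=[bolt,lens,quill] B=[lathe,grate,shaft] C=[jar,node,nail]
Tick 4: prefer B, take lathe from B; A=[bolt,lens,quill] B=[grate,shaft] C=[jar,node,nail,lathe]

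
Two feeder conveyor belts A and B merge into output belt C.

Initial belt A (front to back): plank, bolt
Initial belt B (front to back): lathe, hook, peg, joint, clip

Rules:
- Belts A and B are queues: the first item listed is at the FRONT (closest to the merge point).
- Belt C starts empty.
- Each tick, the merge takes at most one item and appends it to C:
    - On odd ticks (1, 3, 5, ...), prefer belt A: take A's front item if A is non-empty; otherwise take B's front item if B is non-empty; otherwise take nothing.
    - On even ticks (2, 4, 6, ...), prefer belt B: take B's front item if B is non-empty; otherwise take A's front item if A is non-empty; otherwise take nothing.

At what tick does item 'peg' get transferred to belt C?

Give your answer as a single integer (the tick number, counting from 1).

Answer: 5

Derivation:
Tick 1: prefer A, take plank from A; A=[bolt] B=[lathe,hook,peg,joint,clip] C=[plank]
Tick 2: prefer B, take lathe from B; A=[bolt] B=[hook,peg,joint,clip] C=[plank,lathe]
Tick 3: prefer A, take bolt from A; A=[-] B=[hook,peg,joint,clip] C=[plank,lathe,bolt]
Tick 4: prefer B, take hook from B; A=[-] B=[peg,joint,clip] C=[plank,lathe,bolt,hook]
Tick 5: prefer A, take peg from B; A=[-] B=[joint,clip] C=[plank,lathe,bolt,hook,peg]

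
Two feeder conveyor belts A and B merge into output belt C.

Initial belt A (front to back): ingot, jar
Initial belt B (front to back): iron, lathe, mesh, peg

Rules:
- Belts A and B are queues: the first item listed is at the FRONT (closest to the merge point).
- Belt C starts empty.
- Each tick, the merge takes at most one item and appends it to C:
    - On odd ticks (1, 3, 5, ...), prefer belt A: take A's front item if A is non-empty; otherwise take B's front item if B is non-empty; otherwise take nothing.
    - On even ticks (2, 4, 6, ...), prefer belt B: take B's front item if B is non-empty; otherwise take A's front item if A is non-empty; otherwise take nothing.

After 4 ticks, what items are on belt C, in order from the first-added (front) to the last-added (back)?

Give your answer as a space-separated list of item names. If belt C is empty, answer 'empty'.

Answer: ingot iron jar lathe

Derivation:
Tick 1: prefer A, take ingot from A; A=[jar] B=[iron,lathe,mesh,peg] C=[ingot]
Tick 2: prefer B, take iron from B; A=[jar] B=[lathe,mesh,peg] C=[ingot,iron]
Tick 3: prefer A, take jar from A; A=[-] B=[lathe,mesh,peg] C=[ingot,iron,jar]
Tick 4: prefer B, take lathe from B; A=[-] B=[mesh,peg] C=[ingot,iron,jar,lathe]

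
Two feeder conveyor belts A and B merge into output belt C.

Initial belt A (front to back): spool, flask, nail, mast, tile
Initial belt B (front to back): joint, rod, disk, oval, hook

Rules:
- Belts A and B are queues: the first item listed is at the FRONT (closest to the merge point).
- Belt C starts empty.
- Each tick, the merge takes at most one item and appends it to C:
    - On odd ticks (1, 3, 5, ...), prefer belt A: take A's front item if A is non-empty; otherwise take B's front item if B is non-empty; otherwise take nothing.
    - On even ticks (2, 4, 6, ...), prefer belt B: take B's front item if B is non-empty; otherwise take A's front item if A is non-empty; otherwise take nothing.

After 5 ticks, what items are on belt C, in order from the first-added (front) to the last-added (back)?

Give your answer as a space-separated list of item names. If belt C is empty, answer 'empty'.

Answer: spool joint flask rod nail

Derivation:
Tick 1: prefer A, take spool from A; A=[flask,nail,mast,tile] B=[joint,rod,disk,oval,hook] C=[spool]
Tick 2: prefer B, take joint from B; A=[flask,nail,mast,tile] B=[rod,disk,oval,hook] C=[spool,joint]
Tick 3: prefer A, take flask from A; A=[nail,mast,tile] B=[rod,disk,oval,hook] C=[spool,joint,flask]
Tick 4: prefer B, take rod from B; A=[nail,mast,tile] B=[disk,oval,hook] C=[spool,joint,flask,rod]
Tick 5: prefer A, take nail from A; A=[mast,tile] B=[disk,oval,hook] C=[spool,joint,flask,rod,nail]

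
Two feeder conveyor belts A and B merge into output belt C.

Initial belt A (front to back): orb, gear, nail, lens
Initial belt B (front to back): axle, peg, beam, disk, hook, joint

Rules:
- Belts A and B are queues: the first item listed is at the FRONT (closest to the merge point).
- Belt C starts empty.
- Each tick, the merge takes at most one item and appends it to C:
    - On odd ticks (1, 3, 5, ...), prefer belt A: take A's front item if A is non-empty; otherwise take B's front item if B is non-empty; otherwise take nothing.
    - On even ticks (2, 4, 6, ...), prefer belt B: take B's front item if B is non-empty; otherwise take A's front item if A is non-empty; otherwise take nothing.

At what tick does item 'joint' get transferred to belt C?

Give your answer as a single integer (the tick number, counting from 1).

Answer: 10

Derivation:
Tick 1: prefer A, take orb from A; A=[gear,nail,lens] B=[axle,peg,beam,disk,hook,joint] C=[orb]
Tick 2: prefer B, take axle from B; A=[gear,nail,lens] B=[peg,beam,disk,hook,joint] C=[orb,axle]
Tick 3: prefer A, take gear from A; A=[nail,lens] B=[peg,beam,disk,hook,joint] C=[orb,axle,gear]
Tick 4: prefer B, take peg from B; A=[nail,lens] B=[beam,disk,hook,joint] C=[orb,axle,gear,peg]
Tick 5: prefer A, take nail from A; A=[lens] B=[beam,disk,hook,joint] C=[orb,axle,gear,peg,nail]
Tick 6: prefer B, take beam from B; A=[lens] B=[disk,hook,joint] C=[orb,axle,gear,peg,nail,beam]
Tick 7: prefer A, take lens from A; A=[-] B=[disk,hook,joint] C=[orb,axle,gear,peg,nail,beam,lens]
Tick 8: prefer B, take disk from B; A=[-] B=[hook,joint] C=[orb,axle,gear,peg,nail,beam,lens,disk]
Tick 9: prefer A, take hook from B; A=[-] B=[joint] C=[orb,axle,gear,peg,nail,beam,lens,disk,hook]
Tick 10: prefer B, take joint from B; A=[-] B=[-] C=[orb,axle,gear,peg,nail,beam,lens,disk,hook,joint]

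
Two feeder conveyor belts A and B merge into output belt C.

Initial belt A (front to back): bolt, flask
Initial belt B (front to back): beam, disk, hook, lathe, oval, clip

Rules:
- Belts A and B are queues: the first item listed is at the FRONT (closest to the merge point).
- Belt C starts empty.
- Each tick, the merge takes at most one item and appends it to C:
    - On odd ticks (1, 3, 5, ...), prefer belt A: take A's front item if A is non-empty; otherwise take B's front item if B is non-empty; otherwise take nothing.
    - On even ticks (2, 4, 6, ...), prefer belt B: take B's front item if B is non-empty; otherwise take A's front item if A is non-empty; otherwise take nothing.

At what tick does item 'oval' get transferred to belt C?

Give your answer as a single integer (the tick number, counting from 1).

Tick 1: prefer A, take bolt from A; A=[flask] B=[beam,disk,hook,lathe,oval,clip] C=[bolt]
Tick 2: prefer B, take beam from B; A=[flask] B=[disk,hook,lathe,oval,clip] C=[bolt,beam]
Tick 3: prefer A, take flask from A; A=[-] B=[disk,hook,lathe,oval,clip] C=[bolt,beam,flask]
Tick 4: prefer B, take disk from B; A=[-] B=[hook,lathe,oval,clip] C=[bolt,beam,flask,disk]
Tick 5: prefer A, take hook from B; A=[-] B=[lathe,oval,clip] C=[bolt,beam,flask,disk,hook]
Tick 6: prefer B, take lathe from B; A=[-] B=[oval,clip] C=[bolt,beam,flask,disk,hook,lathe]
Tick 7: prefer A, take oval from B; A=[-] B=[clip] C=[bolt,beam,flask,disk,hook,lathe,oval]

Answer: 7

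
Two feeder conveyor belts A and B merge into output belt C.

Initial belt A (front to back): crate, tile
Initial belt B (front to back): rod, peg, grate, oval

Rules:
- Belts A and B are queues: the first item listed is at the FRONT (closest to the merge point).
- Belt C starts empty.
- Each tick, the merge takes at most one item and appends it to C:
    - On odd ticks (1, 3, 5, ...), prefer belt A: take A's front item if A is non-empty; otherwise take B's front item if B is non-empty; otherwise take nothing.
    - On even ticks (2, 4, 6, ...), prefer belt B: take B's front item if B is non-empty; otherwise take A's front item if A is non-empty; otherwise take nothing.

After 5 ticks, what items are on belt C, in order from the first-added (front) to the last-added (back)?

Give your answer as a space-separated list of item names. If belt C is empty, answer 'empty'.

Tick 1: prefer A, take crate from A; A=[tile] B=[rod,peg,grate,oval] C=[crate]
Tick 2: prefer B, take rod from B; A=[tile] B=[peg,grate,oval] C=[crate,rod]
Tick 3: prefer A, take tile from A; A=[-] B=[peg,grate,oval] C=[crate,rod,tile]
Tick 4: prefer B, take peg from B; A=[-] B=[grate,oval] C=[crate,rod,tile,peg]
Tick 5: prefer A, take grate from B; A=[-] B=[oval] C=[crate,rod,tile,peg,grate]

Answer: crate rod tile peg grate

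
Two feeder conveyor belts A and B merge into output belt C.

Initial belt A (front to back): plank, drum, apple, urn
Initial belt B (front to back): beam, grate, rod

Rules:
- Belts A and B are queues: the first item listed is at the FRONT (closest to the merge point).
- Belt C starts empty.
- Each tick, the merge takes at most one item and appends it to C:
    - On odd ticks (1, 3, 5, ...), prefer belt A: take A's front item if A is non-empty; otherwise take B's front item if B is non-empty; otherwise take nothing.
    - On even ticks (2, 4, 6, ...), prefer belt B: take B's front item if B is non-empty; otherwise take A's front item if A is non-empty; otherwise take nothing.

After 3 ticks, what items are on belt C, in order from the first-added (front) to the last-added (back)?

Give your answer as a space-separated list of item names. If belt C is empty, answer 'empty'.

Tick 1: prefer A, take plank from A; A=[drum,apple,urn] B=[beam,grate,rod] C=[plank]
Tick 2: prefer B, take beam from B; A=[drum,apple,urn] B=[grate,rod] C=[plank,beam]
Tick 3: prefer A, take drum from A; A=[apple,urn] B=[grate,rod] C=[plank,beam,drum]

Answer: plank beam drum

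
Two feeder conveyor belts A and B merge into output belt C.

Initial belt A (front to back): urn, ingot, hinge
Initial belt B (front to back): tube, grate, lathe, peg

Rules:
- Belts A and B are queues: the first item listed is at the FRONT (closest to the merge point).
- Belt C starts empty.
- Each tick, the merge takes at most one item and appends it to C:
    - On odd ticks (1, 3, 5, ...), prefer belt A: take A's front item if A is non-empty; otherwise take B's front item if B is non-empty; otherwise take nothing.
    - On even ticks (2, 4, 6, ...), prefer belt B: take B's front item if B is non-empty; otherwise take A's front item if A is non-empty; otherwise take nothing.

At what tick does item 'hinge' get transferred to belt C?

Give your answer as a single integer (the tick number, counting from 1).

Tick 1: prefer A, take urn from A; A=[ingot,hinge] B=[tube,grate,lathe,peg] C=[urn]
Tick 2: prefer B, take tube from B; A=[ingot,hinge] B=[grate,lathe,peg] C=[urn,tube]
Tick 3: prefer A, take ingot from A; A=[hinge] B=[grate,lathe,peg] C=[urn,tube,ingot]
Tick 4: prefer B, take grate from B; A=[hinge] B=[lathe,peg] C=[urn,tube,ingot,grate]
Tick 5: prefer A, take hinge from A; A=[-] B=[lathe,peg] C=[urn,tube,ingot,grate,hinge]

Answer: 5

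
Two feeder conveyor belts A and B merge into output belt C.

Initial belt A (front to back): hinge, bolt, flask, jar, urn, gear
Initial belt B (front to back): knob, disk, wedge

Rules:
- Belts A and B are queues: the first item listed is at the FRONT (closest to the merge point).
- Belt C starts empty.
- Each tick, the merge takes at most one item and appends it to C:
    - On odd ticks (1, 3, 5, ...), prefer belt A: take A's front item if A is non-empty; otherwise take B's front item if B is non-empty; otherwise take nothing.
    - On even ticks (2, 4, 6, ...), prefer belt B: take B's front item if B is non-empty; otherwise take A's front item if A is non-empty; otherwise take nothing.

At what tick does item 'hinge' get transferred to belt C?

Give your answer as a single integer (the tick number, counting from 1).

Answer: 1

Derivation:
Tick 1: prefer A, take hinge from A; A=[bolt,flask,jar,urn,gear] B=[knob,disk,wedge] C=[hinge]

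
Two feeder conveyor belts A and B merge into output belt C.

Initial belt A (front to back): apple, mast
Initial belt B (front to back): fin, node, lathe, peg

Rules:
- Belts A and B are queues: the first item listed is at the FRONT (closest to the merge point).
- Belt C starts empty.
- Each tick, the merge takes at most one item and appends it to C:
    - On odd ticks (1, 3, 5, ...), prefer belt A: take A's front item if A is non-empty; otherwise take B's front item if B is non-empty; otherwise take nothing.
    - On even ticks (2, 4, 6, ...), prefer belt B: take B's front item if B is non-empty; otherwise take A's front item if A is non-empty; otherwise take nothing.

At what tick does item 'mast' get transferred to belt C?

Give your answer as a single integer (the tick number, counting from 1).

Answer: 3

Derivation:
Tick 1: prefer A, take apple from A; A=[mast] B=[fin,node,lathe,peg] C=[apple]
Tick 2: prefer B, take fin from B; A=[mast] B=[node,lathe,peg] C=[apple,fin]
Tick 3: prefer A, take mast from A; A=[-] B=[node,lathe,peg] C=[apple,fin,mast]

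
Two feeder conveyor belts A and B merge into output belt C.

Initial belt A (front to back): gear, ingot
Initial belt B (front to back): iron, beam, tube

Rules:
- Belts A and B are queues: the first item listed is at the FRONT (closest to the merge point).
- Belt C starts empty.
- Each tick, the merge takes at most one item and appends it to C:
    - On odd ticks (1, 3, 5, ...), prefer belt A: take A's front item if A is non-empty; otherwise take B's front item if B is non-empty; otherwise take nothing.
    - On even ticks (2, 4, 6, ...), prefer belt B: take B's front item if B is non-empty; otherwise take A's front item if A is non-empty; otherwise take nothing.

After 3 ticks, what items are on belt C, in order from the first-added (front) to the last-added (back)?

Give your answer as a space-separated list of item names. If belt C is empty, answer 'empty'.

Tick 1: prefer A, take gear from A; A=[ingot] B=[iron,beam,tube] C=[gear]
Tick 2: prefer B, take iron from B; A=[ingot] B=[beam,tube] C=[gear,iron]
Tick 3: prefer A, take ingot from A; A=[-] B=[beam,tube] C=[gear,iron,ingot]

Answer: gear iron ingot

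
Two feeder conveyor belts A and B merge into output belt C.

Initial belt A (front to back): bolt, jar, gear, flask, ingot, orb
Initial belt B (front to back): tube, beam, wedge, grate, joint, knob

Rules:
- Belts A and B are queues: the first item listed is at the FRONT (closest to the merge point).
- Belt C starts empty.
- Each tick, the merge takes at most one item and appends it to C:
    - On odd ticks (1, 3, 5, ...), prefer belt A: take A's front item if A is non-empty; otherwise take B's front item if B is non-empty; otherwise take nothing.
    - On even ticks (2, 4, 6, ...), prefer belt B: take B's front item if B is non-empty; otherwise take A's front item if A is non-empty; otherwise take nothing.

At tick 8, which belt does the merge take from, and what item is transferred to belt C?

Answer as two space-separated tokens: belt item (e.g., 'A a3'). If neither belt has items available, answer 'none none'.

Tick 1: prefer A, take bolt from A; A=[jar,gear,flask,ingot,orb] B=[tube,beam,wedge,grate,joint,knob] C=[bolt]
Tick 2: prefer B, take tube from B; A=[jar,gear,flask,ingot,orb] B=[beam,wedge,grate,joint,knob] C=[bolt,tube]
Tick 3: prefer A, take jar from A; A=[gear,flask,ingot,orb] B=[beam,wedge,grate,joint,knob] C=[bolt,tube,jar]
Tick 4: prefer B, take beam from B; A=[gear,flask,ingot,orb] B=[wedge,grate,joint,knob] C=[bolt,tube,jar,beam]
Tick 5: prefer A, take gear from A; A=[flask,ingot,orb] B=[wedge,grate,joint,knob] C=[bolt,tube,jar,beam,gear]
Tick 6: prefer B, take wedge from B; A=[flask,ingot,orb] B=[grate,joint,knob] C=[bolt,tube,jar,beam,gear,wedge]
Tick 7: prefer A, take flask from A; A=[ingot,orb] B=[grate,joint,knob] C=[bolt,tube,jar,beam,gear,wedge,flask]
Tick 8: prefer B, take grate from B; A=[ingot,orb] B=[joint,knob] C=[bolt,tube,jar,beam,gear,wedge,flask,grate]

Answer: B grate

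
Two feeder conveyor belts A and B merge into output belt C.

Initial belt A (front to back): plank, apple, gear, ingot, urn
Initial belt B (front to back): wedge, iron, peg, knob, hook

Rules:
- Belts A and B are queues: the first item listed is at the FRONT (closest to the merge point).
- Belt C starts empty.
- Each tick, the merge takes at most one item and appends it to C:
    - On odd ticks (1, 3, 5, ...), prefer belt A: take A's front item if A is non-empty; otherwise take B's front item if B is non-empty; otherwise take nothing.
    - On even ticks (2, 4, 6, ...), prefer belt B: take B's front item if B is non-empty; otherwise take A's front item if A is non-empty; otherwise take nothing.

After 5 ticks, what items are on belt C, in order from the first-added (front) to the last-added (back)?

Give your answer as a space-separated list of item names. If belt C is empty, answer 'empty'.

Tick 1: prefer A, take plank from A; A=[apple,gear,ingot,urn] B=[wedge,iron,peg,knob,hook] C=[plank]
Tick 2: prefer B, take wedge from B; A=[apple,gear,ingot,urn] B=[iron,peg,knob,hook] C=[plank,wedge]
Tick 3: prefer A, take apple from A; A=[gear,ingot,urn] B=[iron,peg,knob,hook] C=[plank,wedge,apple]
Tick 4: prefer B, take iron from B; A=[gear,ingot,urn] B=[peg,knob,hook] C=[plank,wedge,apple,iron]
Tick 5: prefer A, take gear from A; A=[ingot,urn] B=[peg,knob,hook] C=[plank,wedge,apple,iron,gear]

Answer: plank wedge apple iron gear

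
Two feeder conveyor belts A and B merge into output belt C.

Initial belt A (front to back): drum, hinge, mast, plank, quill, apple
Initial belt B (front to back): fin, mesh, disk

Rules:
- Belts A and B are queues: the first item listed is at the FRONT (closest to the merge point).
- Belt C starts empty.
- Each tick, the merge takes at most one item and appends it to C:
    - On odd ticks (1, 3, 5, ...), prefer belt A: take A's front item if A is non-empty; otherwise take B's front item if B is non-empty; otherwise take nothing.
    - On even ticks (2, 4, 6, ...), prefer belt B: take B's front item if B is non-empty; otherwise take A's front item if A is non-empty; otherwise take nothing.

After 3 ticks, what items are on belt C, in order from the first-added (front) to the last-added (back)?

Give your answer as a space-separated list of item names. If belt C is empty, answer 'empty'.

Tick 1: prefer A, take drum from A; A=[hinge,mast,plank,quill,apple] B=[fin,mesh,disk] C=[drum]
Tick 2: prefer B, take fin from B; A=[hinge,mast,plank,quill,apple] B=[mesh,disk] C=[drum,fin]
Tick 3: prefer A, take hinge from A; A=[mast,plank,quill,apple] B=[mesh,disk] C=[drum,fin,hinge]

Answer: drum fin hinge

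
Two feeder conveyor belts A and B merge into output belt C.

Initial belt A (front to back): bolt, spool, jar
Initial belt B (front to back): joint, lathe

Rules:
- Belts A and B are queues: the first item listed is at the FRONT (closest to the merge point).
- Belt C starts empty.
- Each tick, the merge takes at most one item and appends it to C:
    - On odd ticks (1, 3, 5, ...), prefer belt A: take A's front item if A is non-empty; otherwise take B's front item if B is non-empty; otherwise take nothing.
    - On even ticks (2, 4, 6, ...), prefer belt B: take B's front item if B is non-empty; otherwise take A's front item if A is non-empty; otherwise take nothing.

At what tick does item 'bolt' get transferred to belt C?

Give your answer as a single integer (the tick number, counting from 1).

Answer: 1

Derivation:
Tick 1: prefer A, take bolt from A; A=[spool,jar] B=[joint,lathe] C=[bolt]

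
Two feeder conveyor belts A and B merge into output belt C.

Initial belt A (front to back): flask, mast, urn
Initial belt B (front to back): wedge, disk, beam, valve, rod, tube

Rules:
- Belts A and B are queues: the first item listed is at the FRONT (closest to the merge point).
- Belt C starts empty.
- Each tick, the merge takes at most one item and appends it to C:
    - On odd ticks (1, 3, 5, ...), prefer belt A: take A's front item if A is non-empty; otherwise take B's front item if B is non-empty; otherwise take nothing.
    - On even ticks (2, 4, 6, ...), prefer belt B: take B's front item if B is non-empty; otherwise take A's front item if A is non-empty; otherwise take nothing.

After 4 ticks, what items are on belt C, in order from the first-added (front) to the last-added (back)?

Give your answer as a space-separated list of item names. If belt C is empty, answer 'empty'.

Answer: flask wedge mast disk

Derivation:
Tick 1: prefer A, take flask from A; A=[mast,urn] B=[wedge,disk,beam,valve,rod,tube] C=[flask]
Tick 2: prefer B, take wedge from B; A=[mast,urn] B=[disk,beam,valve,rod,tube] C=[flask,wedge]
Tick 3: prefer A, take mast from A; A=[urn] B=[disk,beam,valve,rod,tube] C=[flask,wedge,mast]
Tick 4: prefer B, take disk from B; A=[urn] B=[beam,valve,rod,tube] C=[flask,wedge,mast,disk]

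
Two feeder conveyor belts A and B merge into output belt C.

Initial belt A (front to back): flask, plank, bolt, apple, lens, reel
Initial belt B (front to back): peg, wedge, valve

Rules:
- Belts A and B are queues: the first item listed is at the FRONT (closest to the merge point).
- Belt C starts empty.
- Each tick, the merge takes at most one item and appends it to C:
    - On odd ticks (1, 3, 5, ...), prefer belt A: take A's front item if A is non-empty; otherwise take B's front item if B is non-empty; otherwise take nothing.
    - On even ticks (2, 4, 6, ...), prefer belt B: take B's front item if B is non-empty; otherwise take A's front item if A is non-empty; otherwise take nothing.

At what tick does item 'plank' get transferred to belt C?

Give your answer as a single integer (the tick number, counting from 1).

Answer: 3

Derivation:
Tick 1: prefer A, take flask from A; A=[plank,bolt,apple,lens,reel] B=[peg,wedge,valve] C=[flask]
Tick 2: prefer B, take peg from B; A=[plank,bolt,apple,lens,reel] B=[wedge,valve] C=[flask,peg]
Tick 3: prefer A, take plank from A; A=[bolt,apple,lens,reel] B=[wedge,valve] C=[flask,peg,plank]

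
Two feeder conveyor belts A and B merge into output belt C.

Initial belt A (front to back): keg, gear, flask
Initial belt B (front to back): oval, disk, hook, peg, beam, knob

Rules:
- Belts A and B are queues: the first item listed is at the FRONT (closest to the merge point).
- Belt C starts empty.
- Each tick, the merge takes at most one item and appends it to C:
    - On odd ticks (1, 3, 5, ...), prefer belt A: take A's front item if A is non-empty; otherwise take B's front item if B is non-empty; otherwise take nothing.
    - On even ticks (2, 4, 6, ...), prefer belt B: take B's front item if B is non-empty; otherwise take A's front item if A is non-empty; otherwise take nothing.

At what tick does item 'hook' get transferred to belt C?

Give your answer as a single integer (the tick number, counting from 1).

Tick 1: prefer A, take keg from A; A=[gear,flask] B=[oval,disk,hook,peg,beam,knob] C=[keg]
Tick 2: prefer B, take oval from B; A=[gear,flask] B=[disk,hook,peg,beam,knob] C=[keg,oval]
Tick 3: prefer A, take gear from A; A=[flask] B=[disk,hook,peg,beam,knob] C=[keg,oval,gear]
Tick 4: prefer B, take disk from B; A=[flask] B=[hook,peg,beam,knob] C=[keg,oval,gear,disk]
Tick 5: prefer A, take flask from A; A=[-] B=[hook,peg,beam,knob] C=[keg,oval,gear,disk,flask]
Tick 6: prefer B, take hook from B; A=[-] B=[peg,beam,knob] C=[keg,oval,gear,disk,flask,hook]

Answer: 6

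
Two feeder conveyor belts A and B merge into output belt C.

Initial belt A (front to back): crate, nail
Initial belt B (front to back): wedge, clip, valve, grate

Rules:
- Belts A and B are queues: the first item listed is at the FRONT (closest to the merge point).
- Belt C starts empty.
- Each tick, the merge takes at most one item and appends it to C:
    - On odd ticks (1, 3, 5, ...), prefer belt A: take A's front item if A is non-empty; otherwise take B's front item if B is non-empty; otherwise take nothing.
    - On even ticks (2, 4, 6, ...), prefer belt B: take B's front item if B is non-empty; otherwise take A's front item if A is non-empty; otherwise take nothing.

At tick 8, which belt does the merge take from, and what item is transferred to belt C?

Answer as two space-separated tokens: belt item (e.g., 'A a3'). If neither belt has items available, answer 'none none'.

Tick 1: prefer A, take crate from A; A=[nail] B=[wedge,clip,valve,grate] C=[crate]
Tick 2: prefer B, take wedge from B; A=[nail] B=[clip,valve,grate] C=[crate,wedge]
Tick 3: prefer A, take nail from A; A=[-] B=[clip,valve,grate] C=[crate,wedge,nail]
Tick 4: prefer B, take clip from B; A=[-] B=[valve,grate] C=[crate,wedge,nail,clip]
Tick 5: prefer A, take valve from B; A=[-] B=[grate] C=[crate,wedge,nail,clip,valve]
Tick 6: prefer B, take grate from B; A=[-] B=[-] C=[crate,wedge,nail,clip,valve,grate]
Tick 7: prefer A, both empty, nothing taken; A=[-] B=[-] C=[crate,wedge,nail,clip,valve,grate]
Tick 8: prefer B, both empty, nothing taken; A=[-] B=[-] C=[crate,wedge,nail,clip,valve,grate]

Answer: none none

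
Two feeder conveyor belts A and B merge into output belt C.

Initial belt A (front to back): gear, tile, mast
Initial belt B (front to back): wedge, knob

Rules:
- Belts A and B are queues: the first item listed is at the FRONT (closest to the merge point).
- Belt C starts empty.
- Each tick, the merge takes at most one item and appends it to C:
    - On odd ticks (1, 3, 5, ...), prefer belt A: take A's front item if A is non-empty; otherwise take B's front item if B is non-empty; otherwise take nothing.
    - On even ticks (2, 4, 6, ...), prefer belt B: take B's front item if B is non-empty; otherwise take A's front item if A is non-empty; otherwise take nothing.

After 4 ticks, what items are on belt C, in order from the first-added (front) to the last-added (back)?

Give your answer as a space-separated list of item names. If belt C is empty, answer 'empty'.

Answer: gear wedge tile knob

Derivation:
Tick 1: prefer A, take gear from A; A=[tile,mast] B=[wedge,knob] C=[gear]
Tick 2: prefer B, take wedge from B; A=[tile,mast] B=[knob] C=[gear,wedge]
Tick 3: prefer A, take tile from A; A=[mast] B=[knob] C=[gear,wedge,tile]
Tick 4: prefer B, take knob from B; A=[mast] B=[-] C=[gear,wedge,tile,knob]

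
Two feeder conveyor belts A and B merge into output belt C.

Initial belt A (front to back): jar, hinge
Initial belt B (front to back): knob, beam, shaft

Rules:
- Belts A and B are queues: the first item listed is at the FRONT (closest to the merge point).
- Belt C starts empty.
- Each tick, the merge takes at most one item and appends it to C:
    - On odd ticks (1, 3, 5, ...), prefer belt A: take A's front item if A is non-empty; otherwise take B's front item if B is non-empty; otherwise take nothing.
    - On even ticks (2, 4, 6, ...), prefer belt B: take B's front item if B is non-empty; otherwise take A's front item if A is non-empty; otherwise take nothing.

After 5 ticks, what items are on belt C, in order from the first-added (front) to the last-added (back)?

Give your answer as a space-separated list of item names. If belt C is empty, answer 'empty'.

Answer: jar knob hinge beam shaft

Derivation:
Tick 1: prefer A, take jar from A; A=[hinge] B=[knob,beam,shaft] C=[jar]
Tick 2: prefer B, take knob from B; A=[hinge] B=[beam,shaft] C=[jar,knob]
Tick 3: prefer A, take hinge from A; A=[-] B=[beam,shaft] C=[jar,knob,hinge]
Tick 4: prefer B, take beam from B; A=[-] B=[shaft] C=[jar,knob,hinge,beam]
Tick 5: prefer A, take shaft from B; A=[-] B=[-] C=[jar,knob,hinge,beam,shaft]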